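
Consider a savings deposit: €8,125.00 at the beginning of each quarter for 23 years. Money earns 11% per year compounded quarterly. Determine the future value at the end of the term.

This is an annuity due: 92 deposits of €8,125.00 at the beginning of each quarter.
Periodic rate r = 0.11/4 per quarter; n is counted in quarters.
FV = PMT × [((1+r)^n − 1)/r] × (1+r) = 8,125 × [(1+r)^92 − 1] / r × (1+r) = €3,379,413.65

€3,379,413.65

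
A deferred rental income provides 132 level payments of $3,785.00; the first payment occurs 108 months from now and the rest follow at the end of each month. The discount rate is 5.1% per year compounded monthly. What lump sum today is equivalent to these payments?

$242,513.77

Ordinary annuity of 132 payments, first payment at period 108.
Periodic rate r = 0.051/12 per month; n is counted in months.
The ordinary-annuity PV formula values the stream one period before the first payment (period 107); discount that back 107 periods:
PV₀ = 3,785 × [1 − (1+r)^−132] / r × (1+r)^−107 = $242,513.77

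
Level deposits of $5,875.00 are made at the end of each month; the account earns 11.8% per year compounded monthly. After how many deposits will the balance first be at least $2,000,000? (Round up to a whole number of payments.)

Periodic rate r = 0.118/12 per month; n is counted in months.
Ordinary annuity FV: 2,000,000 = 5,875 × [((1+r)^n − 1)/r].
(1+r)^n = 1 + 2,000,000 × r / 5,875, so n = ln(1 + 2,000,000·r/5,875) / ln(1+r) = 150.18.
Round up to a whole number of payments: n = 151.

151 payments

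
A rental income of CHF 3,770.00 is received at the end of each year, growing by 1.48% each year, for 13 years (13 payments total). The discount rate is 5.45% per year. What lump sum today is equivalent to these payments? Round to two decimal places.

CHF 37,300.02

Periodic rate r = 0.0545 per year.
Growing ordinary annuity: PV = PMT₁ × [1 − ((1+g)/(1+r))^n] / (r − g) = 3,770 × [1 − ((1+0.0148)/(1+r))^13] / (r − 0.0148) = CHF 37,300.02.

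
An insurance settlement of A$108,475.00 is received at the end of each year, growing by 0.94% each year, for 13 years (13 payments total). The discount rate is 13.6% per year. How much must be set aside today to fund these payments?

A$672,415.71

Periodic rate r = 0.136 per year.
Growing ordinary annuity: PV = PMT₁ × [1 − ((1+g)/(1+r))^n] / (r − g) = 108,475 × [1 − ((1+0.0094)/(1+r))^13] / (r − 0.0094) = A$672,415.71.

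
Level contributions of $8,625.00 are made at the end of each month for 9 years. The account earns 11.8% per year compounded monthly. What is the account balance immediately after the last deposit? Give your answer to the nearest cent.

This is an ordinary annuity: 108 deposits of $8,625.00 at the end of each month.
Periodic rate r = 0.118/12 per month; n is counted in months.
FV = PMT × [((1+r)^n − 1)/r] = 8,625 × [(1+r)^108 − 1] / r = $1,646,514.20

$1,646,514.20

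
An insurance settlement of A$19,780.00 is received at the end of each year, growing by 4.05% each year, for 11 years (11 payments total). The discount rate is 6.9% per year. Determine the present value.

Periodic rate r = 0.069 per year.
Growing ordinary annuity: PV = PMT₁ × [1 − ((1+g)/(1+r))^n] / (r − g) = 19,780 × [1 − ((1+0.0405)/(1+r))^11] / (r − 0.0405) = A$178,462.76.

A$178,462.76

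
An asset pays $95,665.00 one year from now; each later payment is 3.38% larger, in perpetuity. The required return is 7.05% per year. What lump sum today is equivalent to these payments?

$2,606,675.75

Periodic rate r = 0.0705 per year.
Growing perpetuity (Gordon): PV = PMT₁ / (r − g) = 95,665 / (r − 0.0338) = $2,606,675.75.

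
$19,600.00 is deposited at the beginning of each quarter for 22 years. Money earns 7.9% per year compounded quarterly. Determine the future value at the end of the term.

This is an annuity due: 88 deposits of $19,600.00 at the beginning of each quarter.
Periodic rate r = 0.079/4 per quarter; n is counted in quarters.
FV = PMT × [((1+r)^n − 1)/r] × (1+r) = 19,600 × [(1+r)^88 − 1] / r × (1+r) = $4,645,559.47

$4,645,559.47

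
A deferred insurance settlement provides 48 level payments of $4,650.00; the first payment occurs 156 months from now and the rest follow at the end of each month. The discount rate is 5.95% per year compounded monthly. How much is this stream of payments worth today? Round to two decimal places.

$92,074.04

Ordinary annuity of 48 payments, first payment at period 156.
Periodic rate r = 0.0595/12 per month; n is counted in months.
The ordinary-annuity PV formula values the stream one period before the first payment (period 155); discount that back 155 periods:
PV₀ = 4,650 × [1 − (1+r)^−48] / r × (1+r)^−155 = $92,074.04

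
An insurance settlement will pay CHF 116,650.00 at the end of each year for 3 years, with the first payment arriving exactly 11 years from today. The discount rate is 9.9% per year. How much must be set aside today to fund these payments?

CHF 113,063.60

Ordinary annuity of 3 payments, first payment at period 11.
Periodic rate r = 0.099 per year.
The ordinary-annuity PV formula values the stream one period before the first payment (period 10); discount that back 10 periods:
PV₀ = 116,650 × [1 − (1+r)^−3] / r × (1+r)^−10 = CHF 113,063.60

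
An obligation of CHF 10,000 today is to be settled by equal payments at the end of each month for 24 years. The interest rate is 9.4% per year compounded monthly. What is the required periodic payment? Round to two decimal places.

Level ordinary annuity; solve PV = PMT × [(1 − (1+r)^−n)/r] for PMT.
Periodic rate r = 0.094/12 per month; n is counted in months.
With n = 288: PMT = 10,000 / ([(1 − (1+r)^−n)/r]) = CHF 87.59

CHF 87.59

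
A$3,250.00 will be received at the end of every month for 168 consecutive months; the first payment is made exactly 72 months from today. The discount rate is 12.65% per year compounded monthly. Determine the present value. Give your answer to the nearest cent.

Ordinary annuity of 168 payments, first payment at period 72.
Periodic rate r = 0.1265/12 per month; n is counted in months.
The ordinary-annuity PV formula values the stream one period before the first payment (period 71); discount that back 71 periods:
PV₀ = 3,250 × [1 − (1+r)^−168] / r × (1+r)^−71 = A$121,279.36

A$121,279.36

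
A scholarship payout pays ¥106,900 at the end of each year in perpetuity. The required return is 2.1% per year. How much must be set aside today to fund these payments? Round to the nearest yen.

Periodic rate r = 0.021 per year.
Level perpetuity: PV = PMT / r = 106,900 / (0.021) = ¥5,090,476.

¥5,090,476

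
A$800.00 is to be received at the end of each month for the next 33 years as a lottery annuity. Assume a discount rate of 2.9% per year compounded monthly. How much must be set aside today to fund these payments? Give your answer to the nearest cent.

This is an ordinary annuity: 396 payments of A$800.00 at the end of each month.
Periodic rate r = 0.029/12 per month; n is counted in months.
PV = PMT × [(1 − (1+r)^−n)/r] = 800 × [1 − (1+r)^−396] / r = A$203,756.05

A$203,756.05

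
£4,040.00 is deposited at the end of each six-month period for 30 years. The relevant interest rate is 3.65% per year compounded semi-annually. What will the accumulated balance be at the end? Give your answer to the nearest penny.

£433,844.82

This is an ordinary annuity: 60 deposits of £4,040.00 at the end of each six-month period.
Periodic rate r = 0.0365/2 per half-year; n is counted in half-years.
FV = PMT × [((1+r)^n − 1)/r] = 4,040 × [(1+r)^60 − 1] / r = £433,844.82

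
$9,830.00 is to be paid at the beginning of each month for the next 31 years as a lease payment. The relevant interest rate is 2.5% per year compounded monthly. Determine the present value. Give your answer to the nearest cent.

$2,548,159.76

This is an annuity due: 372 payments of $9,830.00 at the beginning of each month.
Periodic rate r = 0.025/12 per month; n is counted in months.
PV = PMT × [(1 − (1+r)^−n)/r] × (1+r) = 9,830 × [1 − (1+r)^−372] / r × (1+r) = $2,548,159.76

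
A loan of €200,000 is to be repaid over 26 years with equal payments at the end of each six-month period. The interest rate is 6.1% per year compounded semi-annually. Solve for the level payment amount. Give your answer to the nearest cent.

Level ordinary annuity; solve PV = PMT × [(1 − (1+r)^−n)/r] for PMT.
Periodic rate r = 0.061/2 per half-year; n is counted in half-years.
With n = 52: PMT = 200,000 / ([(1 − (1+r)^−n)/r]) = €7,718.14

€7,718.14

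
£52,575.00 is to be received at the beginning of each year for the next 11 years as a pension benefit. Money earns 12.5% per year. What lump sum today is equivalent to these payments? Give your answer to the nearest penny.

£343,652.85

This is an annuity due: 11 payments of £52,575.00 at the beginning of each year.
Periodic rate r = 0.125 per year.
PV = PMT × [(1 − (1+r)^−n)/r] × (1+r) = 52,575 × [1 − (1+r)^−11] / r × (1+r) = £343,652.85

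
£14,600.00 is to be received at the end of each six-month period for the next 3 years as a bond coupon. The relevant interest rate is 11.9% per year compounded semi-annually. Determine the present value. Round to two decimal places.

This is an ordinary annuity: 6 payments of £14,600.00 at the end of each six-month period.
Periodic rate r = 0.119/2 per half-year; n is counted in half-years.
PV = PMT × [(1 − (1+r)^−n)/r] = 14,600 × [1 − (1+r)^−6] / r = £71,905.86

£71,905.86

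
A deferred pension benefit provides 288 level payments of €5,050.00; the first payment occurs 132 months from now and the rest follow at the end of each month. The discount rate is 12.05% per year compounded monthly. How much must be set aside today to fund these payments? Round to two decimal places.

€128,199.38

Ordinary annuity of 288 payments, first payment at period 132.
Periodic rate r = 0.1205/12 per month; n is counted in months.
The ordinary-annuity PV formula values the stream one period before the first payment (period 131); discount that back 131 periods:
PV₀ = 5,050 × [1 − (1+r)^−288] / r × (1+r)^−131 = €128,199.38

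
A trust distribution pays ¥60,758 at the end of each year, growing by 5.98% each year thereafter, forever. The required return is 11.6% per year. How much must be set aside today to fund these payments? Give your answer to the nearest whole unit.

Periodic rate r = 0.116 per year.
Growing perpetuity (Gordon): PV = PMT₁ / (r − g) = 60,758 / (r − 0.0598) = ¥1,081,103.

¥1,081,103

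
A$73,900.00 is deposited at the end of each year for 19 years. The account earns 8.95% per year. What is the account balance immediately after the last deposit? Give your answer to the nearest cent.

A$3,382,913.39

This is an ordinary annuity: 19 deposits of A$73,900.00 at the end of each year.
Periodic rate r = 0.0895 per year.
FV = PMT × [((1+r)^n − 1)/r] = 73,900 × [(1+r)^19 − 1] / r = A$3,382,913.39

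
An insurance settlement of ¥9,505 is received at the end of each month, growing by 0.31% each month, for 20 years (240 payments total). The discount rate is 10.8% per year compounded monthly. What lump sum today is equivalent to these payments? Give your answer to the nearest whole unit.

Periodic rate r = 0.108/12 per month; n is counted in months.
Growing ordinary annuity: PV = PMT₁ × [1 − ((1+g)/(1+r))^n] / (r − g) = 9,505 × [1 − ((1+0.0031)/(1+r))^240] / (r − 0.0031) = ¥1,216,709.

¥1,216,709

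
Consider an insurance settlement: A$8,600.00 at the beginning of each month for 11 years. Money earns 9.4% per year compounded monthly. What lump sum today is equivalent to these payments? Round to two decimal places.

A$711,442.63

This is an annuity due: 132 payments of A$8,600.00 at the beginning of each month.
Periodic rate r = 0.094/12 per month; n is counted in months.
PV = PMT × [(1 − (1+r)^−n)/r] × (1+r) = 8,600 × [1 − (1+r)^−132] / r × (1+r) = A$711,442.63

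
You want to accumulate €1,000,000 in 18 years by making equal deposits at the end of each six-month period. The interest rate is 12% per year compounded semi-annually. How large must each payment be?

Level ordinary annuity; solve FV = PMT × [((1+r)^n − 1)/r] for PMT.
Periodic rate r = 0.12/2 per half-year; n is counted in half-years.
With n = 36: PMT = 1,000,000 / ([((1+r)^n − 1)/r]) = €8,394.83

€8,394.83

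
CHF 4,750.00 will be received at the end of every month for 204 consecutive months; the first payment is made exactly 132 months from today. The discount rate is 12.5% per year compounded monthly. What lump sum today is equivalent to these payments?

CHF 103,159.71

Ordinary annuity of 204 payments, first payment at period 132.
Periodic rate r = 0.125/12 per month; n is counted in months.
The ordinary-annuity PV formula values the stream one period before the first payment (period 131); discount that back 131 periods:
PV₀ = 4,750 × [1 − (1+r)^−204] / r × (1+r)^−131 = CHF 103,159.71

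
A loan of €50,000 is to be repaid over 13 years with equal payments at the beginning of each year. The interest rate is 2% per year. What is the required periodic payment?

Level annuity due; solve PV = PMT × [(1 − (1+r)^−n)/r] × (1+r) for PMT.
Periodic rate r = 0.02 per year.
With n = 13: PMT = 50,000 / ([(1 − (1+r)^−n)/r] × (1+r)) = €4,319.53

€4,319.53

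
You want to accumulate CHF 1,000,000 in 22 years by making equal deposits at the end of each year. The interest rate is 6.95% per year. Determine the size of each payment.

Level ordinary annuity; solve FV = PMT × [((1+r)^n − 1)/r] for PMT.
Periodic rate r = 0.0695 per year.
With n = 22: PMT = 1,000,000 / ([((1+r)^n − 1)/r]) = CHF 20,531.28

CHF 20,531.28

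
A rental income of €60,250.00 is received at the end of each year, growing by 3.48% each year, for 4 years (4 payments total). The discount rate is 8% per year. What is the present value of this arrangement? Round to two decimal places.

€209,526.18

Periodic rate r = 0.08 per year.
Growing ordinary annuity: PV = PMT₁ × [1 − ((1+g)/(1+r))^n] / (r − g) = 60,250 × [1 − ((1+0.0348)/(1+r))^4] / (r − 0.0348) = €209,526.18.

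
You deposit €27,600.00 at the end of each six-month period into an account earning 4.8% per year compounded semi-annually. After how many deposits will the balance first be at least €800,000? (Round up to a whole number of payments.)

23 payments

Periodic rate r = 0.048/2 per half-year; n is counted in half-years.
Ordinary annuity FV: 800,000 = 27,600 × [((1+r)^n − 1)/r].
(1+r)^n = 1 + 800,000 × r / 27,600, so n = ln(1 + 800,000·r/27,600) / ln(1+r) = 22.27.
Round up to a whole number of payments: n = 23.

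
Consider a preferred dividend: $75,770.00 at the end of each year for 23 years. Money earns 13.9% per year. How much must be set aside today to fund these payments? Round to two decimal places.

$517,790.67

This is an ordinary annuity: 23 payments of $75,770.00 at the end of each year.
Periodic rate r = 0.139 per year.
PV = PMT × [(1 − (1+r)^−n)/r] = 75,770 × [1 − (1+r)^−23] / r = $517,790.67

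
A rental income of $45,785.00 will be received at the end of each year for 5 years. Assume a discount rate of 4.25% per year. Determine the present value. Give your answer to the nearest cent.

This is an ordinary annuity: 5 payments of $45,785.00 at the end of each year.
Periodic rate r = 0.0425 per year.
PV = PMT × [(1 − (1+r)^−n)/r] = 45,785 × [1 − (1+r)^−5] / r = $202,403.07

$202,403.07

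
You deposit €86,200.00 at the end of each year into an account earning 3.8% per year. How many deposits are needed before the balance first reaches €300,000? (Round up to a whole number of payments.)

4 payments

Periodic rate r = 0.038 per year.
Ordinary annuity FV: 300,000 = 86,200 × [((1+r)^n − 1)/r].
(1+r)^n = 1 + 300,000 × r / 86,200, so n = ln(1 + 300,000·r/86,200) / ln(1+r) = 3.33.
Round up to a whole number of payments: n = 4.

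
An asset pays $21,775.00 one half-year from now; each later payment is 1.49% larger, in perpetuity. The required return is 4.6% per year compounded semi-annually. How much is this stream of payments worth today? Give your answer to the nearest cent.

Periodic rate r = 0.046/2 per half-year.
Growing perpetuity (Gordon): PV = PMT₁ / (r − g) = 21,775 / (r − 0.0149) = $2,688,271.60.

$2,688,271.60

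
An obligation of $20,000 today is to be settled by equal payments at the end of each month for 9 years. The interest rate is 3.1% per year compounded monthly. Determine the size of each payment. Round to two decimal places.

Level ordinary annuity; solve PV = PMT × [(1 − (1+r)^−n)/r] for PMT.
Periodic rate r = 0.031/12 per month; n is counted in months.
With n = 108: PMT = 20,000 / ([(1 − (1+r)^−n)/r]) = $212.46

$212.46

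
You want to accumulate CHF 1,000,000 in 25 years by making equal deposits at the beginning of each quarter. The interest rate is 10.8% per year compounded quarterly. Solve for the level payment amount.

Level annuity due; solve FV = PMT × [((1+r)^n − 1)/r] × (1+r) for PMT.
Periodic rate r = 0.108/4 per quarter; n is counted in quarters.
With n = 100: PMT = 1,000,000 / ([((1+r)^n − 1)/r] × (1+r)) = CHF 1,968.36

CHF 1,968.36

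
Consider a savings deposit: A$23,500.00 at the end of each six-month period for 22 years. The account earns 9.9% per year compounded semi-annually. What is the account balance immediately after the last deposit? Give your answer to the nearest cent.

A$3,503,484.94

This is an ordinary annuity: 44 deposits of A$23,500.00 at the end of each six-month period.
Periodic rate r = 0.099/2 per half-year; n is counted in half-years.
FV = PMT × [((1+r)^n − 1)/r] = 23,500 × [(1+r)^44 − 1] / r = A$3,503,484.94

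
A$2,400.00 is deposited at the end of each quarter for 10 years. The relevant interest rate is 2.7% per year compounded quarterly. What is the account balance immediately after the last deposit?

A$109,787.25

This is an ordinary annuity: 40 deposits of A$2,400.00 at the end of each quarter.
Periodic rate r = 0.027/4 per quarter; n is counted in quarters.
FV = PMT × [((1+r)^n − 1)/r] = 2,400 × [(1+r)^40 − 1] / r = A$109,787.25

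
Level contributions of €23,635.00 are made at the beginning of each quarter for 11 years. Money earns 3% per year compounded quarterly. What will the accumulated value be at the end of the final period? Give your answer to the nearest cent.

This is an annuity due: 44 deposits of €23,635.00 at the beginning of each quarter.
Periodic rate r = 0.03/4 per quarter; n is counted in quarters.
FV = PMT × [((1+r)^n − 1)/r] × (1+r) = 23,635 × [(1+r)^44 − 1] / r × (1+r) = €1,235,876.80

€1,235,876.80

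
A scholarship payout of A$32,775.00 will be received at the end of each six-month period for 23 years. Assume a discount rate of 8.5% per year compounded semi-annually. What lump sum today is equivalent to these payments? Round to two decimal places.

This is an ordinary annuity: 46 payments of A$32,775.00 at the end of each six-month period.
Periodic rate r = 0.085/2 per half-year; n is counted in half-years.
PV = PMT × [(1 − (1+r)^−n)/r] = 32,775 × [1 − (1+r)^−46] / r = A$657,504.12

A$657,504.12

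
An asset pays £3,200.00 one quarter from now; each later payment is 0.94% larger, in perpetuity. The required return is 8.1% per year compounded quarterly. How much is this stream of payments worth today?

Periodic rate r = 0.081/4 per quarter.
Growing perpetuity (Gordon): PV = PMT₁ / (r − g) = 3,200 / (r − 0.0094) = £294,930.88.

£294,930.88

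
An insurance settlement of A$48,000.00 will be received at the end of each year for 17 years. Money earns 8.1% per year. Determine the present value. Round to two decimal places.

A$434,933.36

This is an ordinary annuity: 17 payments of A$48,000.00 at the end of each year.
Periodic rate r = 0.081 per year.
PV = PMT × [(1 − (1+r)^−n)/r] = 48,000 × [1 − (1+r)^−17] / r = A$434,933.36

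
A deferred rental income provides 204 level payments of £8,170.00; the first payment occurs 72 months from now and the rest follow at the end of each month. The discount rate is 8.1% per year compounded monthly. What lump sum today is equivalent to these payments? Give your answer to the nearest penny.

Ordinary annuity of 204 payments, first payment at period 72.
Periodic rate r = 0.081/12 per month; n is counted in months.
The ordinary-annuity PV formula values the stream one period before the first payment (period 71); discount that back 71 periods:
PV₀ = 8,170 × [1 − (1+r)^−204] / r × (1+r)^−71 = £560,414.19

£560,414.19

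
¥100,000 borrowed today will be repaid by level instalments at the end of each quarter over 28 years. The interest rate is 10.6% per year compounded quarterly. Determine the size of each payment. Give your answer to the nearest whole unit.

¥2,800

Level ordinary annuity; solve PV = PMT × [(1 − (1+r)^−n)/r] for PMT.
Periodic rate r = 0.106/4 per quarter; n is counted in quarters.
With n = 112: PMT = 100,000 / ([(1 − (1+r)^−n)/r]) = ¥2,800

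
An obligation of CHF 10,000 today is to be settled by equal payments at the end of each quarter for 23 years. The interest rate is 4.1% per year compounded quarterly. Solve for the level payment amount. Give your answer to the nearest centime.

CHF 168.40

Level ordinary annuity; solve PV = PMT × [(1 − (1+r)^−n)/r] for PMT.
Periodic rate r = 0.041/4 per quarter; n is counted in quarters.
With n = 92: PMT = 10,000 / ([(1 − (1+r)^−n)/r]) = CHF 168.40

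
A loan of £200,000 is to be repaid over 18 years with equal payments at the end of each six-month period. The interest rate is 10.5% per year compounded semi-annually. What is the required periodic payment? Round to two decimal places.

Level ordinary annuity; solve PV = PMT × [(1 − (1+r)^−n)/r] for PMT.
Periodic rate r = 0.105/2 per half-year; n is counted in half-years.
With n = 36: PMT = 200,000 / ([(1 − (1+r)^−n)/r]) = £12,477.58

£12,477.58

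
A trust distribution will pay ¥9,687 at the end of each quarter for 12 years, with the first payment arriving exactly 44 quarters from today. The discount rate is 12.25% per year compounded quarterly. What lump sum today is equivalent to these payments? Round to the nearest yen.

Ordinary annuity of 48 payments, first payment at period 44.
Periodic rate r = 0.1225/4 per quarter; n is counted in quarters.
The ordinary-annuity PV formula values the stream one period before the first payment (period 43); discount that back 43 periods:
PV₀ = 9,687 × [1 − (1+r)^−48] / r × (1+r)^−43 = ¥66,133

¥66,133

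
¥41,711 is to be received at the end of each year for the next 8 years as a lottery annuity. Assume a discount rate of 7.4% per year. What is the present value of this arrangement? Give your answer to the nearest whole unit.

¥245,254

This is an ordinary annuity: 8 payments of ¥41,711 at the end of each year.
Periodic rate r = 0.074 per year.
PV = PMT × [(1 − (1+r)^−n)/r] = 41,711 × [1 − (1+r)^−8] / r = ¥245,254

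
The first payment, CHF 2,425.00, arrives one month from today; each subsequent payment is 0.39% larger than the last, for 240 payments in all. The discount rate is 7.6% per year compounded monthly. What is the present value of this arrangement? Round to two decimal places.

Periodic rate r = 0.076/12 per month; n is counted in months.
Growing ordinary annuity: PV = PMT₁ × [1 − ((1+g)/(1+r))^n] / (r − g) = 2,425 × [1 − ((1+0.0039)/(1+r))^240] / (r − 0.0039) = CHF 439,167.39.

CHF 439,167.39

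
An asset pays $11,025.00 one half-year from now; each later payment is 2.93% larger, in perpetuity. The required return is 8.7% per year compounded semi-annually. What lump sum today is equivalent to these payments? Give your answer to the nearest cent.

$776,408.45

Periodic rate r = 0.087/2 per half-year.
Growing perpetuity (Gordon): PV = PMT₁ / (r − g) = 11,025 / (r − 0.0293) = $776,408.45.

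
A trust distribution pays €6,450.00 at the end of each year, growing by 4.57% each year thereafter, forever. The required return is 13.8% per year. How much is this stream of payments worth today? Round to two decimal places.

Periodic rate r = 0.138 per year.
Growing perpetuity (Gordon): PV = PMT₁ / (r − g) = 6,450 / (r − 0.0457) = €69,880.82.

€69,880.82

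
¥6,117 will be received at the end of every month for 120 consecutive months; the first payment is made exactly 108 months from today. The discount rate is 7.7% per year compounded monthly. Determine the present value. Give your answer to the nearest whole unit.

¥257,657

Ordinary annuity of 120 payments, first payment at period 108.
Periodic rate r = 0.077/12 per month; n is counted in months.
The ordinary-annuity PV formula values the stream one period before the first payment (period 107); discount that back 107 periods:
PV₀ = 6,117 × [1 − (1+r)^−120] / r × (1+r)^−107 = ¥257,657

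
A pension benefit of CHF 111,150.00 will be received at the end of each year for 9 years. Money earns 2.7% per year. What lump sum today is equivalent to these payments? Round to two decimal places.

CHF 877,660.98

This is an ordinary annuity: 9 payments of CHF 111,150.00 at the end of each year.
Periodic rate r = 0.027 per year.
PV = PMT × [(1 − (1+r)^−n)/r] = 111,150 × [1 − (1+r)^−9] / r = CHF 877,660.98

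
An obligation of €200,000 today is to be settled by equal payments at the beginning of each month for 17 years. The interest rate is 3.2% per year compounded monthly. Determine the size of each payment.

Level annuity due; solve PV = PMT × [(1 − (1+r)^−n)/r] × (1+r) for PMT.
Periodic rate r = 0.032/12 per month; n is counted in months.
With n = 204: PMT = 200,000 / ([(1 − (1+r)^−n)/r] × (1+r)) = €1,269.01

€1,269.01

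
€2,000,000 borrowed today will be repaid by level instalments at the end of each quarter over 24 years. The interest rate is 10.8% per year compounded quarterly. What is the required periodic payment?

€58,535.86

Level ordinary annuity; solve PV = PMT × [(1 − (1+r)^−n)/r] for PMT.
Periodic rate r = 0.108/4 per quarter; n is counted in quarters.
With n = 96: PMT = 2,000,000 / ([(1 − (1+r)^−n)/r]) = €58,535.86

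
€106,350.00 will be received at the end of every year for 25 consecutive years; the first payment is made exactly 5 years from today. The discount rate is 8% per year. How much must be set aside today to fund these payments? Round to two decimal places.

Ordinary annuity of 25 payments, first payment at period 5.
Periodic rate r = 0.08 per year.
The ordinary-annuity PV formula values the stream one period before the first payment (period 4); discount that back 4 periods:
PV₀ = 106,350 × [1 − (1+r)^−25] / r × (1+r)^−4 = €834,451.79

€834,451.79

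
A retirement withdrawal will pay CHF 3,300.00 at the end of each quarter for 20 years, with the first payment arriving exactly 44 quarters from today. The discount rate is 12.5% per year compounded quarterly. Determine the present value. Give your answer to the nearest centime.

CHF 25,721.62

Ordinary annuity of 80 payments, first payment at period 44.
Periodic rate r = 0.125/4 per quarter; n is counted in quarters.
The ordinary-annuity PV formula values the stream one period before the first payment (period 43); discount that back 43 periods:
PV₀ = 3,300 × [1 − (1+r)^−80] / r × (1+r)^−43 = CHF 25,721.62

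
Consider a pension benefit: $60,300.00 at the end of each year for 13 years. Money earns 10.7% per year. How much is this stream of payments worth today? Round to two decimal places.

$413,232.20

This is an ordinary annuity: 13 payments of $60,300.00 at the end of each year.
Periodic rate r = 0.107 per year.
PV = PMT × [(1 − (1+r)^−n)/r] = 60,300 × [1 − (1+r)^−13] / r = $413,232.20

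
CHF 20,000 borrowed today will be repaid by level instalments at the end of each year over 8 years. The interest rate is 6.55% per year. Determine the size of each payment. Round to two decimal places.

Level ordinary annuity; solve PV = PMT × [(1 − (1+r)^−n)/r] for PMT.
Periodic rate r = 0.0655 per year.
With n = 8: PMT = 20,000 / ([(1 − (1+r)^−n)/r]) = CHF 3,291.18

CHF 3,291.18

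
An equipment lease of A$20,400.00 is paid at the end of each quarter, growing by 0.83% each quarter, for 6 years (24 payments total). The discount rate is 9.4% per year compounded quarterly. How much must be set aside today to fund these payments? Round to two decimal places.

A$404,904.43

Periodic rate r = 0.094/4 per quarter; n is counted in quarters.
Growing ordinary annuity: PV = PMT₁ × [1 − ((1+g)/(1+r))^n] / (r − g) = 20,400 × [1 − ((1+0.0083)/(1+r))^24] / (r − 0.0083) = A$404,904.43.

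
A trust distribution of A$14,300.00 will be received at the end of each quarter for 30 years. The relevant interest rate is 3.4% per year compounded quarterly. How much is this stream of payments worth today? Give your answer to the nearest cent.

This is an ordinary annuity: 120 payments of A$14,300.00 at the end of each quarter.
Periodic rate r = 0.034/4 per quarter; n is counted in quarters.
PV = PMT × [(1 − (1+r)^−n)/r] = 14,300 × [1 − (1+r)^−120] / r = A$1,073,084.33

A$1,073,084.33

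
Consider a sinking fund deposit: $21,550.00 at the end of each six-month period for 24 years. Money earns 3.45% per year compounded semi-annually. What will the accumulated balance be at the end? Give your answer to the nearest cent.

This is an ordinary annuity: 48 deposits of $21,550.00 at the end of each six-month period.
Periodic rate r = 0.0345/2 per half-year; n is counted in half-years.
FV = PMT × [((1+r)^n − 1)/r] = 21,550 × [(1+r)^48 − 1] / r = $1,589,870.49

$1,589,870.49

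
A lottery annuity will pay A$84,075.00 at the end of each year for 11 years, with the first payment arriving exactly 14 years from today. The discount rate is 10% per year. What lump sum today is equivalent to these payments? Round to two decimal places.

A$158,177.68

Ordinary annuity of 11 payments, first payment at period 14.
Periodic rate r = 0.1 per year.
The ordinary-annuity PV formula values the stream one period before the first payment (period 13); discount that back 13 periods:
PV₀ = 84,075 × [1 − (1+r)^−11] / r × (1+r)^−13 = A$158,177.68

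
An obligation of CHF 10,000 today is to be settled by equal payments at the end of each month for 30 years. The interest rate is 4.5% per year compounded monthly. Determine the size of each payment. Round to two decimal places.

Level ordinary annuity; solve PV = PMT × [(1 − (1+r)^−n)/r] for PMT.
Periodic rate r = 0.045/12 per month; n is counted in months.
With n = 360: PMT = 10,000 / ([(1 − (1+r)^−n)/r]) = CHF 50.67

CHF 50.67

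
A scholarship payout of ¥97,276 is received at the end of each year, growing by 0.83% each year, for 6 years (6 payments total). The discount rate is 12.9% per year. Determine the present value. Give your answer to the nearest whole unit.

Periodic rate r = 0.129 per year.
Growing ordinary annuity: PV = PMT₁ × [1 − ((1+g)/(1+r))^n] / (r − g) = 97,276 × [1 − ((1+0.0083)/(1+r))^6] / (r − 0.0083) = ¥396,979.

¥396,979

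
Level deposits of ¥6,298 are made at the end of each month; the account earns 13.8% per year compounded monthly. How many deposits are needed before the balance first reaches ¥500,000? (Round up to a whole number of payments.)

Periodic rate r = 0.138/12 per month; n is counted in months.
Ordinary annuity FV: 500,000 = 6,298 × [((1+r)^n − 1)/r].
(1+r)^n = 1 + 500,000 × r / 6,298, so n = ln(1 + 500,000·r/6,298) / ln(1+r) = 56.73.
Round up to a whole number of payments: n = 57.

57 payments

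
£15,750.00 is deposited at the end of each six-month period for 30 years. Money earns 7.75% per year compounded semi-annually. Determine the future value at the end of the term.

£3,571,605.91

This is an ordinary annuity: 60 deposits of £15,750.00 at the end of each six-month period.
Periodic rate r = 0.0775/2 per half-year; n is counted in half-years.
FV = PMT × [((1+r)^n − 1)/r] = 15,750 × [(1+r)^60 − 1] / r = £3,571,605.91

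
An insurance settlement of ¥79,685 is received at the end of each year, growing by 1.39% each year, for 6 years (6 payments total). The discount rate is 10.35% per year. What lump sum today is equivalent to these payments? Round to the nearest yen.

Periodic rate r = 0.1035 per year.
Growing ordinary annuity: PV = PMT₁ × [1 − ((1+g)/(1+r))^n] / (r − g) = 79,685 × [1 − ((1+0.0139)/(1+r))^6] / (r − 0.0139) = ¥354,278.

¥354,278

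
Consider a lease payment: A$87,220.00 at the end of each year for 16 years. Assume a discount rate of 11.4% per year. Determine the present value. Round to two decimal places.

A$629,084.82

This is an ordinary annuity: 16 payments of A$87,220.00 at the end of each year.
Periodic rate r = 0.114 per year.
PV = PMT × [(1 − (1+r)^−n)/r] = 87,220 × [1 − (1+r)^−16] / r = A$629,084.82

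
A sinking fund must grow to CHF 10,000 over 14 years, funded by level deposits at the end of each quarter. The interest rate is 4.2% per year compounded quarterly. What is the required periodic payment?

CHF 132.10

Level ordinary annuity; solve FV = PMT × [((1+r)^n − 1)/r] for PMT.
Periodic rate r = 0.042/4 per quarter; n is counted in quarters.
With n = 56: PMT = 10,000 / ([((1+r)^n − 1)/r]) = CHF 132.10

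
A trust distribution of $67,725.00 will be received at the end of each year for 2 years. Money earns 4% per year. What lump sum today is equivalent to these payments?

$127,735.76

This is an ordinary annuity: 2 payments of $67,725.00 at the end of each year.
Periodic rate r = 0.04 per year.
PV = PMT × [(1 − (1+r)^−n)/r] = 67,725 × [1 − (1+r)^−2] / r = $127,735.76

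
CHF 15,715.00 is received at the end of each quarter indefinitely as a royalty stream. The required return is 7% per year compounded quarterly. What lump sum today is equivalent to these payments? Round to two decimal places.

Periodic rate r = 0.07/4 per quarter.
Level perpetuity: PV = PMT / r = 15,715 / (0.07/4) = CHF 898,000.00.

CHF 898,000.00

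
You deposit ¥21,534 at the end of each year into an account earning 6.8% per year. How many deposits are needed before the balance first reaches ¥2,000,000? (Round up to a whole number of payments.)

Periodic rate r = 0.068 per year.
Ordinary annuity FV: 2,000,000 = 21,534 × [((1+r)^n − 1)/r].
(1+r)^n = 1 + 2,000,000 × r / 21,534, so n = ln(1 + 2,000,000·r/21,534) / ln(1+r) = 30.25.
Round up to a whole number of payments: n = 31.

31 payments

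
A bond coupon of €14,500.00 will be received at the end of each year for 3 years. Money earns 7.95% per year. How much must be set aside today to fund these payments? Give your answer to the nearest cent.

This is an ordinary annuity: 3 payments of €14,500.00 at the end of each year.
Periodic rate r = 0.0795 per year.
PV = PMT × [(1 − (1+r)^−n)/r] = 14,500 × [1 − (1+r)^−3] / r = €37,401.65

€37,401.65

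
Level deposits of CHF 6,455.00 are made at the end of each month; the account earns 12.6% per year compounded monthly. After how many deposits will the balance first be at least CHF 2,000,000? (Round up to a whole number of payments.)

Periodic rate r = 0.126/12 per month; n is counted in months.
Ordinary annuity FV: 2,000,000 = 6,455 × [((1+r)^n − 1)/r].
(1+r)^n = 1 + 2,000,000 × r / 6,455, so n = ln(1 + 2,000,000·r/6,455) / ln(1+r) = 138.60.
Round up to a whole number of payments: n = 139.

139 payments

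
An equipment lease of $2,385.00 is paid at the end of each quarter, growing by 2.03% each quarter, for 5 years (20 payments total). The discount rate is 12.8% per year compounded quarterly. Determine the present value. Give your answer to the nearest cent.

$41,565.66

Periodic rate r = 0.128/4 per quarter; n is counted in quarters.
Growing ordinary annuity: PV = PMT₁ × [1 − ((1+g)/(1+r))^n] / (r − g) = 2,385 × [1 − ((1+0.0203)/(1+r))^20] / (r − 0.0203) = $41,565.66.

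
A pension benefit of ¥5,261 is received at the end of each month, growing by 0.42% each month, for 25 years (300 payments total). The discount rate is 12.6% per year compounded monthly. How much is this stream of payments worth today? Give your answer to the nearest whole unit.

¥707,171

Periodic rate r = 0.126/12 per month; n is counted in months.
Growing ordinary annuity: PV = PMT₁ × [1 − ((1+g)/(1+r))^n] / (r − g) = 5,261 × [1 − ((1+0.0042)/(1+r))^300] / (r − 0.0042) = ¥707,171.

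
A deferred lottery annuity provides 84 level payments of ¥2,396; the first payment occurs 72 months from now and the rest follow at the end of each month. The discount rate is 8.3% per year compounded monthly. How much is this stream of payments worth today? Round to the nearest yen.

¥93,336

Ordinary annuity of 84 payments, first payment at period 72.
Periodic rate r = 0.083/12 per month; n is counted in months.
The ordinary-annuity PV formula values the stream one period before the first payment (period 71); discount that back 71 periods:
PV₀ = 2,396 × [1 − (1+r)^−84] / r × (1+r)^−71 = ¥93,336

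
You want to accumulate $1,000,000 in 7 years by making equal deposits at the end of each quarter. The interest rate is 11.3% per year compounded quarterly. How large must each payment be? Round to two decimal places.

$23,909.38

Level ordinary annuity; solve FV = PMT × [((1+r)^n − 1)/r] for PMT.
Periodic rate r = 0.113/4 per quarter; n is counted in quarters.
With n = 28: PMT = 1,000,000 / ([((1+r)^n − 1)/r]) = $23,909.38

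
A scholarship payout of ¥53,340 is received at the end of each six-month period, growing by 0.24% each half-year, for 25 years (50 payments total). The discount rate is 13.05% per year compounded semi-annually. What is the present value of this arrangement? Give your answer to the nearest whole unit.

¥808,116

Periodic rate r = 0.1305/2 per half-year; n is counted in half-years.
Growing ordinary annuity: PV = PMT₁ × [1 − ((1+g)/(1+r))^n] / (r − g) = 53,340 × [1 − ((1+0.0024)/(1+r))^50] / (r − 0.0024) = ¥808,116.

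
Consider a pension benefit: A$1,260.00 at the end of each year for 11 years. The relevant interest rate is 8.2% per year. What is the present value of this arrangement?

A$8,908.47

This is an ordinary annuity: 11 payments of A$1,260.00 at the end of each year.
Periodic rate r = 0.082 per year.
PV = PMT × [(1 − (1+r)^−n)/r] = 1,260 × [1 − (1+r)^−11] / r = A$8,908.47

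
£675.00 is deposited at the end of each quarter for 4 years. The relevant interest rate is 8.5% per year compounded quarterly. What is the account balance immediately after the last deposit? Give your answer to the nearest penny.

£12,704.35

This is an ordinary annuity: 16 deposits of £675.00 at the end of each quarter.
Periodic rate r = 0.085/4 per quarter; n is counted in quarters.
FV = PMT × [((1+r)^n − 1)/r] = 675 × [(1+r)^16 − 1] / r = £12,704.35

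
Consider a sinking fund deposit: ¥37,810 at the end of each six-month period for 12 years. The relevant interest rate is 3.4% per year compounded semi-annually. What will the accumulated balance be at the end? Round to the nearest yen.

This is an ordinary annuity: 24 deposits of ¥37,810 at the end of each six-month period.
Periodic rate r = 0.034/2 per half-year; n is counted in half-years.
FV = PMT × [((1+r)^n − 1)/r] = 37,810 × [(1+r)^24 − 1] / r = ¥1,109,077

¥1,109,077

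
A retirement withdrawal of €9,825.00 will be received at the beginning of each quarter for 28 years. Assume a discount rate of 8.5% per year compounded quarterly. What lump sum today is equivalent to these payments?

€427,374.24

This is an annuity due: 112 payments of €9,825.00 at the beginning of each quarter.
Periodic rate r = 0.085/4 per quarter; n is counted in quarters.
PV = PMT × [(1 − (1+r)^−n)/r] × (1+r) = 9,825 × [1 − (1+r)^−112] / r × (1+r) = €427,374.24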